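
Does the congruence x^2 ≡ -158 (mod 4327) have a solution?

(-158/4327)
  = (4169/4327)    [-158 ≡ 4169 mod 4327]
  = (4327/4169)    [QR: 4169 ≡ 1 mod 4, sign kept]
  = (158/4169)    [4327 ≡ 158 mod 4169]
  = (79/4169)    [4169 ≡ 1 mod 8 ⇒ (2/4169) = +1]
  = (4169/79)    [QR: 4169 ≡ 1 mod 4, sign kept]
  = (61/79)    [4169 ≡ 61 mod 79]
  = (79/61)    [QR: 61 ≡ 1 mod 4, sign kept]
  = (18/61)    [79 ≡ 18 mod 61]
  = -(9/61)    [61 ≡ 5 mod 8 ⇒ (2/61) = -1]
  = -(61/9)    [QR: 9 ≡ 1 mod 4, sign kept]
  = -(7/9)    [61 ≡ 7 mod 9]
  = -(9/7)    [QR: 9 ≡ 1 mod 4, sign kept]
  = -(2/7)    [9 ≡ 2 mod 7]
  = -(1/7)    [7 ≡ 7 mod 8 ⇒ (2/7) = +1]
  = -1    [(1/7) = 1]
(-158/4327) = -1, and 4327 is prime, so -158 is not a quadratic residue mod 4327.

no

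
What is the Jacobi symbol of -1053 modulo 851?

Pull out -1: (-1053/851) = (-1/851)·(1053/851). Since 851 ≡ 3 (mod 4), (-1/851) = -1. Now have -(1053/851).
Reduce the numerator: 1053 ≡ 202 (mod 851), so (1053/851) = (202/851).
Factor out 2: 202 = 2·101. Since 851 ≡ 3 (mod 8), (2/851) = -1. Now have (101/851).
101 ≡ 1 (mod 4), so quadratic reciprocity gives (101/851) = (851/101). Reduce: 851 ≡ 43 (mod 101). Now have (43/101).
101 ≡ 1 (mod 4), so quadratic reciprocity gives (43/101) = (101/43). Reduce: 101 ≡ 15 (mod 43). Now have (15/43).
Both 15 ≡ 3 and 43 ≡ 3 (mod 4), so reciprocity gives (15/43) = -(43/15). Reduce: 43 ≡ 13 (mod 15). Now have -(13/15).
13 ≡ 1 (mod 4), so quadratic reciprocity gives (13/15) = (15/13). Reduce: 15 ≡ 2 (mod 13). Now have -(2/13).
Factor out 2: 2 = 2. Since 13 ≡ 5 (mod 8), (2/13) = -1. Now have (1/13).
(1/13) = 1. Collecting the sign factors: 1.

1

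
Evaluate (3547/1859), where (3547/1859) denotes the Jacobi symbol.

Reduce the numerator: 3547 ≡ 1688 (mod 1859), so (3547/1859) = (1688/1859).
Factor out 2: 1688 = 2^3·211. Since 1859 ≡ 3 (mod 8), (2/1859) = -1, and (2/1859)^3 = -1. Now have -(211/1859).
Both 211 ≡ 3 and 1859 ≡ 3 (mod 4), so reciprocity gives (211/1859) = -(1859/211). Reduce: 1859 ≡ 171 (mod 211). Now have (171/211).
Both 171 ≡ 3 and 211 ≡ 3 (mod 4), so reciprocity gives (171/211) = -(211/171). Reduce: 211 ≡ 40 (mod 171). Now have -(40/171).
Factor out 2: 40 = 2^3·5. Since 171 ≡ 3 (mod 8), (2/171) = -1, and (2/171)^3 = -1. Now have (5/171).
5 ≡ 1 (mod 4), so quadratic reciprocity gives (5/171) = (171/5). Reduce: 171 ≡ 1 (mod 5). Now have (1/5).
(1/5) = 1. Collecting the sign factors: 1.

1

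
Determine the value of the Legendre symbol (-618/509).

1

Reduce the numerator: -618 ≡ 400 (mod 509), so (-618/509) = (400/509).
Factor out 2: 400 = 2^4·25. Since 509 ≡ 5 (mod 8), (2/509) = -1, and (2/509)^4 = +1. Now have (25/509).
25 ≡ 1 (mod 4), so quadratic reciprocity gives (25/509) = (509/25). Reduce: 509 ≡ 9 (mod 25). Now have (9/25).
9 ≡ 1 (mod 4), so quadratic reciprocity gives (9/25) = (25/9). Reduce: 25 ≡ 7 (mod 9). Now have (7/9).
9 ≡ 1 (mod 4), so quadratic reciprocity gives (7/9) = (9/7). Reduce: 9 ≡ 2 (mod 7). Now have (2/7).
Factor out 2: 2 = 2. Since 7 ≡ 7 (mod 8), (2/7) = +1. Now have (1/7).
(1/7) = 1. Collecting the sign factors: 1.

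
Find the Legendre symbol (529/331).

(529/331)
  = (198/331)    [529 ≡ 198 mod 331]
  = -(99/331)    [331 ≡ 3 mod 8 ⇒ (2/331) = -1]
  = (331/99)    [QR: both ≡ 3 mod 4, sign flips]
  = (34/99)    [331 ≡ 34 mod 99]
  = -(17/99)    [99 ≡ 3 mod 8 ⇒ (2/99) = -1]
  = -(99/17)    [QR: 17 ≡ 1 mod 4, sign kept]
  = -(14/17)    [99 ≡ 14 mod 17]
  = -(7/17)    [17 ≡ 1 mod 8 ⇒ (2/17) = +1]
  = -(17/7)    [QR: 17 ≡ 1 mod 4, sign kept]
  = -(3/7)    [17 ≡ 3 mod 7]
  = (7/3)    [QR: both ≡ 3 mod 4, sign flips]
  = (1/3)    [7 ≡ 1 mod 3]
  = 1    [(1/3) = 1]

1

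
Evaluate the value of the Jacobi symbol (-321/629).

(-321/629)
  = (321/629)    [629 ≡ 1 mod 4 ⇒ (-1/629) = +1]
  = (629/321)    [QR: 321 ≡ 1 mod 4, sign kept]
  = (308/321)    [629 ≡ 308 mod 321]
  = (77/321)    [321 ≡ 1 mod 8 ⇒ (2/321)^2 = +1]
  = (321/77)    [QR: 77 ≡ 1 mod 4, sign kept]
  = (13/77)    [321 ≡ 13 mod 77]
  = (77/13)    [QR: 13 ≡ 1 mod 4, sign kept]
  = (12/13)    [77 ≡ 12 mod 13]
  = (3/13)    [13 ≡ 5 mod 8 ⇒ (2/13)^2 = +1]
  = (13/3)    [QR: 13 ≡ 1 mod 4, sign kept]
  = (1/3)    [13 ≡ 1 mod 3]
  = 1    [(1/3) = 1]

1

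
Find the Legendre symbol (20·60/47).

By multiplicativity, (20·60/47) = (20/47)·(60/47).
First factor (20/47):
(20/47)
  = (5/47)    [47 ≡ 7 mod 8 ⇒ (2/47)^2 = +1]
  = (47/5)    [QR: 5 ≡ 1 mod 4, sign kept]
  = (2/5)    [47 ≡ 2 mod 5]
  = -(1/5)    [5 ≡ 5 mod 8 ⇒ (2/5) = -1]
  = -1    [(1/5) = 1]
Second factor (60/47):
(60/47)
  = (13/47)    [60 ≡ 13 mod 47]
  = (47/13)    [QR: 13 ≡ 1 mod 4, sign kept]
  = (8/13)    [47 ≡ 8 mod 13]
  = -(1/13)    [13 ≡ 5 mod 8 ⇒ (2/13)^3 = -1]
  = -1    [(1/13) = 1]
Product: (-1)·(-1) = 1.

1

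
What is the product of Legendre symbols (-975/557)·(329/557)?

By multiplicativity, (-975·329/557) = (-975/557)·(329/557).
First factor (-975/557):
Pull out -1: (-975/557) = (-1/557)·(975/557). Since 557 ≡ 1 (mod 4), (-1/557) = +1. Now have (975/557).
Reduce the numerator: 975 ≡ 418 (mod 557), so (975/557) = (418/557).
Factor out 2: 418 = 2·209. Since 557 ≡ 5 (mod 8), (2/557) = -1. Now have -(209/557).
209 ≡ 1 (mod 4), so quadratic reciprocity gives (209/557) = (557/209). Reduce: 557 ≡ 139 (mod 209). Now have -(139/209).
209 ≡ 1 (mod 4), so quadratic reciprocity gives (139/209) = (209/139). Reduce: 209 ≡ 70 (mod 139). Now have -(70/139).
Factor out 2: 70 = 2·35. Since 139 ≡ 3 (mod 8), (2/139) = -1. Now have (35/139).
Both 35 ≡ 3 and 139 ≡ 3 (mod 4), so reciprocity gives (35/139) = -(139/35). Reduce: 139 ≡ 34 (mod 35). Now have -(34/35).
Factor out 2: 34 = 2·17. Since 35 ≡ 3 (mod 8), (2/35) = -1. Now have (17/35).
17 ≡ 1 (mod 4), so quadratic reciprocity gives (17/35) = (35/17). Reduce: 35 ≡ 1 (mod 17). Now have (1/17).
(1/17) = 1. Collecting the sign factors: 1.
Second factor (329/557):
329 ≡ 1 (mod 4), so quadratic reciprocity gives (329/557) = (557/329). Reduce: 557 ≡ 228 (mod 329). Now have (228/329).
Factor out 2: 228 = 2^2·57. Since 329 ≡ 1 (mod 8), (2/329) = +1, and (2/329)^2 = +1. Now have (57/329).
57 ≡ 1 (mod 4), so quadratic reciprocity gives (57/329) = (329/57). Reduce: 329 ≡ 44 (mod 57). Now have (44/57).
Factor out 2: 44 = 2^2·11. Since 57 ≡ 1 (mod 8), (2/57) = +1, and (2/57)^2 = +1. Now have (11/57).
57 ≡ 1 (mod 4), so quadratic reciprocity gives (11/57) = (57/11). Reduce: 57 ≡ 2 (mod 11). Now have (2/11).
Factor out 2: 2 = 2. Since 11 ≡ 3 (mod 8), (2/11) = -1. Now have -(1/11).
(1/11) = 1. Collecting the sign factors: -1.
Product: (1)·(-1) = -1.

-1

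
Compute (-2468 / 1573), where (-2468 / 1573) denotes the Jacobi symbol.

Pull out -1: (-2468 / 1573) = (-1 / 1573)·(2468 / 1573). Since 1573 ≡ 1 (mod 4), (-1 / 1573) = +1. Now have (2468 / 1573).
Reduce the numerator: 2468 ≡ 895 (mod 1573), so (2468 / 1573) = (895 / 1573).
1573 ≡ 1 (mod 4), so quadratic reciprocity gives (895 / 1573) = (1573 / 895). Reduce: 1573 ≡ 678 (mod 895). Now have (678 / 895).
Factor out 2: 678 = 2·339. Since 895 ≡ 7 (mod 8), (2 / 895) = +1. Now have (339 / 895).
Both 339 ≡ 3 and 895 ≡ 3 (mod 4), so reciprocity gives (339 / 895) = -(895 / 339). Reduce: 895 ≡ 217 (mod 339). Now have -(217 / 339).
217 ≡ 1 (mod 4), so quadratic reciprocity gives (217 / 339) = (339 / 217). Reduce: 339 ≡ 122 (mod 217). Now have -(122 / 217).
Factor out 2: 122 = 2·61. Since 217 ≡ 1 (mod 8), (2 / 217) = +1. Now have -(61 / 217).
61 ≡ 1 (mod 4), so quadratic reciprocity gives (61 / 217) = (217 / 61). Reduce: 217 ≡ 34 (mod 61). Now have -(34 / 61).
Factor out 2: 34 = 2·17. Since 61 ≡ 5 (mod 8), (2 / 61) = -1. Now have (17 / 61).
17 ≡ 1 (mod 4), so quadratic reciprocity gives (17 / 61) = (61 / 17). Reduce: 61 ≡ 10 (mod 17). Now have (10 / 17).
Factor out 2: 10 = 2·5. Since 17 ≡ 1 (mod 8), (2 / 17) = +1. Now have (5 / 17).
5 ≡ 1 (mod 4), so quadratic reciprocity gives (5 / 17) = (17 / 5). Reduce: 17 ≡ 2 (mod 5). Now have (2 / 5).
Factor out 2: 2 = 2. Since 5 ≡ 5 (mod 8), (2 / 5) = -1. Now have -(1 / 5).
(1 / 5) = 1. Collecting the sign factors: -1.

-1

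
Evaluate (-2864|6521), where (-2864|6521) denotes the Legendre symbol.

1

Reduce the numerator: -2864 ≡ 3657 (mod 6521), so (-2864|6521) = (3657|6521).
3657 ≡ 1 (mod 4), so quadratic reciprocity gives (3657|6521) = (6521|3657). Reduce: 6521 ≡ 2864 (mod 3657). Now have (2864|3657).
Factor out 2: 2864 = 2^4·179. Since 3657 ≡ 1 (mod 8), (2|3657) = +1, and (2|3657)^4 = +1. Now have (179|3657).
3657 ≡ 1 (mod 4), so quadratic reciprocity gives (179|3657) = (3657|179). Reduce: 3657 ≡ 77 (mod 179). Now have (77|179).
77 ≡ 1 (mod 4), so quadratic reciprocity gives (77|179) = (179|77). Reduce: 179 ≡ 25 (mod 77). Now have (25|77).
25 ≡ 1 (mod 4), so quadratic reciprocity gives (25|77) = (77|25). Reduce: 77 ≡ 2 (mod 25). Now have (2|25).
Factor out 2: 2 = 2. Since 25 ≡ 1 (mod 8), (2|25) = +1. Now have (1|25).
(1|25) = 1. Collecting the sign factors: 1.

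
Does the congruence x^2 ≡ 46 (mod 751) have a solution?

Factor out 2: 46 = 2·23. Since 751 ≡ 7 (mod 8), (2/751) = +1. Now have (23/751).
Both 23 ≡ 3 and 751 ≡ 3 (mod 4), so reciprocity gives (23/751) = -(751/23). Reduce: 751 ≡ 15 (mod 23). Now have -(15/23).
Both 15 ≡ 3 and 23 ≡ 3 (mod 4), so reciprocity gives (15/23) = -(23/15). Reduce: 23 ≡ 8 (mod 15). Now have (8/15).
Factor out 2: 8 = 2^3. Since 15 ≡ 7 (mod 8), (2/15) = +1, and (2/15)^3 = +1. Now have (1/15).
(1/15) = 1. Collecting the sign factors: 1.
(46/751) = 1, and 751 is prime, so 46 is a quadratic residue mod 751.

yes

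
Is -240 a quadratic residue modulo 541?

(-240|541)
  = (301|541)    [-240 ≡ 301 mod 541]
  = (541|301)    [QR: 301 ≡ 1 mod 4, sign kept]
  = (240|301)    [541 ≡ 240 mod 301]
  = (15|301)    [301 ≡ 5 mod 8 ⇒ (2|301)^4 = +1]
  = (301|15)    [QR: 301 ≡ 1 mod 4, sign kept]
  = (1|15)    [301 ≡ 1 mod 15]
  = 1    [(1|15) = 1]
The Legendre symbol is 1, so x^2 ≡ -240 (mod 541) has solution.

yes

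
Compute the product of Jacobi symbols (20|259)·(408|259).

By multiplicativity, (20·408|259) = (20|259)·(408|259).
First factor (20|259):
Factor out 2: 20 = 2^2·5. Since 259 ≡ 3 (mod 8), (2|259) = -1, and (2|259)^2 = +1. Now have (5|259).
5 ≡ 1 (mod 4), so quadratic reciprocity gives (5|259) = (259|5). Reduce: 259 ≡ 4 (mod 5). Now have (4|5).
Factor out 2: 4 = 2^2. Since 5 ≡ 5 (mod 8), (2|5) = -1, and (2|5)^2 = +1. Now have (1|5).
(1|5) = 1. Collecting the sign factors: 1.
Second factor (408|259):
Reduce the numerator: 408 ≡ 149 (mod 259), so (408|259) = (149|259).
149 ≡ 1 (mod 4), so quadratic reciprocity gives (149|259) = (259|149). Reduce: 259 ≡ 110 (mod 149). Now have (110|149).
Factor out 2: 110 = 2·55. Since 149 ≡ 5 (mod 8), (2|149) = -1. Now have -(55|149).
149 ≡ 1 (mod 4), so quadratic reciprocity gives (55|149) = (149|55). Reduce: 149 ≡ 39 (mod 55). Now have -(39|55).
Both 39 ≡ 3 and 55 ≡ 3 (mod 4), so reciprocity gives (39|55) = -(55|39). Reduce: 55 ≡ 16 (mod 39). Now have (16|39).
Factor out 2: 16 = 2^4. Since 39 ≡ 7 (mod 8), (2|39) = +1, and (2|39)^4 = +1. Now have (1|39).
(1|39) = 1. Collecting the sign factors: 1.
Product: (1)·(1) = 1.

1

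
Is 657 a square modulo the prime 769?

657 ≡ 1 (mod 4), so quadratic reciprocity gives (657/769) = (769/657). Reduce: 769 ≡ 112 (mod 657). Now have (112/657).
Factor out 2: 112 = 2^4·7. Since 657 ≡ 1 (mod 8), (2/657) = +1, and (2/657)^4 = +1. Now have (7/657).
657 ≡ 1 (mod 4), so quadratic reciprocity gives (7/657) = (657/7). Reduce: 657 ≡ 6 (mod 7). Now have (6/7).
Factor out 2: 6 = 2·3. Since 7 ≡ 7 (mod 8), (2/7) = +1. Now have (3/7).
Both 3 ≡ 3 and 7 ≡ 3 (mod 4), so reciprocity gives (3/7) = -(7/3). Reduce: 7 ≡ 1 (mod 3). Now have -(1/3).
(1/3) = 1. Collecting the sign factors: -1.
(657/769) = -1, and 769 is prime, so 657 is not a quadratic residue mod 769.

no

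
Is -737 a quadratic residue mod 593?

Pull out -1: (-737|593) = (-1|593)·(737|593). Since 593 ≡ 1 (mod 4), (-1|593) = +1. Now have (737|593).
Reduce the numerator: 737 ≡ 144 (mod 593), so (737|593) = (144|593).
Factor out 2: 144 = 2^4·9. Since 593 ≡ 1 (mod 8), (2|593) = +1, and (2|593)^4 = +1. Now have (9|593).
9 ≡ 1 (mod 4), so quadratic reciprocity gives (9|593) = (593|9). Reduce: 593 ≡ 8 (mod 9). Now have (8|9).
Factor out 2: 8 = 2^3. Since 9 ≡ 1 (mod 8), (2|9) = +1, and (2|9)^3 = +1. Now have (1|9).
(1|9) = 1. Collecting the sign factors: 1.
The Legendre symbol is 1, so x^2 ≡ -737 (mod 593) has solution.

yes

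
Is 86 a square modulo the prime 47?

no

(86/47)
  = (39/47)    [86 ≡ 39 mod 47]
  = -(47/39)    [QR: both ≡ 3 mod 4, sign flips]
  = -(8/39)    [47 ≡ 8 mod 39]
  = -(1/39)    [39 ≡ 7 mod 8 ⇒ (2/39)^3 = +1]
  = -1    [(1/39) = 1]
The Legendre symbol is -1, so x^2 ≡ 86 (mod 47) has no solution.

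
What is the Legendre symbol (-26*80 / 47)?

-1

By multiplicativity, (-26·80 / 47) = (-26 / 47)·(80 / 47).
First factor (-26 / 47):
(-26 / 47)
  = -(26 / 47)    [47 ≡ 3 mod 4 ⇒ (-1 / 47) = -1]
  = -(13 / 47)    [47 ≡ 7 mod 8 ⇒ (2 / 47) = +1]
  = -(47 / 13)    [QR: 13 ≡ 1 mod 4, sign kept]
  = -(8 / 13)    [47 ≡ 8 mod 13]
  = (1 / 13)    [13 ≡ 5 mod 8 ⇒ (2 / 13)^3 = -1]
  = 1    [(1 / 13) = 1]
Second factor (80 / 47):
(80 / 47)
  = (33 / 47)    [80 ≡ 33 mod 47]
  = (47 / 33)    [QR: 33 ≡ 1 mod 4, sign kept]
  = (14 / 33)    [47 ≡ 14 mod 33]
  = (7 / 33)    [33 ≡ 1 mod 8 ⇒ (2 / 33) = +1]
  = (33 / 7)    [QR: 33 ≡ 1 mod 4, sign kept]
  = (5 / 7)    [33 ≡ 5 mod 7]
  = (7 / 5)    [QR: 5 ≡ 1 mod 4, sign kept]
  = (2 / 5)    [7 ≡ 2 mod 5]
  = -(1 / 5)    [5 ≡ 5 mod 8 ⇒ (2 / 5) = -1]
  = -1    [(1 / 5) = 1]
Product: (1)·(-1) = -1.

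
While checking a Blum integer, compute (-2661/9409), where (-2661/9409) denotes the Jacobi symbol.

1

(-2661/9409)
  = (6748/9409)    [-2661 ≡ 6748 mod 9409]
  = (1687/9409)    [9409 ≡ 1 mod 8 ⇒ (2/9409)^2 = +1]
  = (9409/1687)    [QR: 9409 ≡ 1 mod 4, sign kept]
  = (974/1687)    [9409 ≡ 974 mod 1687]
  = (487/1687)    [1687 ≡ 7 mod 8 ⇒ (2/1687) = +1]
  = -(1687/487)    [QR: both ≡ 3 mod 4, sign flips]
  = -(226/487)    [1687 ≡ 226 mod 487]
  = -(113/487)    [487 ≡ 7 mod 8 ⇒ (2/487) = +1]
  = -(487/113)    [QR: 113 ≡ 1 mod 4, sign kept]
  = -(35/113)    [487 ≡ 35 mod 113]
  = -(113/35)    [QR: 113 ≡ 1 mod 4, sign kept]
  = -(8/35)    [113 ≡ 8 mod 35]
  = (1/35)    [35 ≡ 3 mod 8 ⇒ (2/35)^3 = -1]
  = 1    [(1/35) = 1]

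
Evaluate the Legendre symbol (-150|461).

(-150|461)
  = (311|461)    [-150 ≡ 311 mod 461]
  = (461|311)    [QR: 461 ≡ 1 mod 4, sign kept]
  = (150|311)    [461 ≡ 150 mod 311]
  = (75|311)    [311 ≡ 7 mod 8 ⇒ (2|311) = +1]
  = -(311|75)    [QR: both ≡ 3 mod 4, sign flips]
  = -(11|75)    [311 ≡ 11 mod 75]
  = (75|11)    [QR: both ≡ 3 mod 4, sign flips]
  = (9|11)    [75 ≡ 9 mod 11]
  = (11|9)    [QR: 9 ≡ 1 mod 4, sign kept]
  = (2|9)    [11 ≡ 2 mod 9]
  = (1|9)    [9 ≡ 1 mod 8 ⇒ (2|9) = +1]
  = 1    [(1|9) = 1]

1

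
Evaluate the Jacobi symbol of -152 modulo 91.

(-152/91)
  = -(152/91)    [91 ≡ 3 mod 4 ⇒ (-1/91) = -1]
  = -(61/91)    [152 ≡ 61 mod 91]
  = -(91/61)    [QR: 61 ≡ 1 mod 4, sign kept]
  = -(30/61)    [91 ≡ 30 mod 61]
  = (15/61)    [61 ≡ 5 mod 8 ⇒ (2/61) = -1]
  = (61/15)    [QR: 61 ≡ 1 mod 4, sign kept]
  = (1/15)    [61 ≡ 1 mod 15]
  = 1    [(1/15) = 1]

1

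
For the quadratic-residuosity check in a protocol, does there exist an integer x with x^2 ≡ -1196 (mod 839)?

Pull out -1: (-1196/839) = (-1/839)·(1196/839). Since 839 ≡ 3 (mod 4), (-1/839) = -1. Now have -(1196/839).
Reduce the numerator: 1196 ≡ 357 (mod 839), so (1196/839) = (357/839).
357 ≡ 1 (mod 4), so quadratic reciprocity gives (357/839) = (839/357). Reduce: 839 ≡ 125 (mod 357). Now have -(125/357).
125 ≡ 1 (mod 4), so quadratic reciprocity gives (125/357) = (357/125). Reduce: 357 ≡ 107 (mod 125). Now have -(107/125).
125 ≡ 1 (mod 4), so quadratic reciprocity gives (107/125) = (125/107). Reduce: 125 ≡ 18 (mod 107). Now have -(18/107).
Factor out 2: 18 = 2·9. Since 107 ≡ 3 (mod 8), (2/107) = -1. Now have (9/107).
9 ≡ 1 (mod 4), so quadratic reciprocity gives (9/107) = (107/9). Reduce: 107 ≡ 8 (mod 9). Now have (8/9).
Factor out 2: 8 = 2^3. Since 9 ≡ 1 (mod 8), (2/9) = +1, and (2/9)^3 = +1. Now have (1/9).
(1/9) = 1. Collecting the sign factors: 1.
The Legendre symbol is 1, so x^2 ≡ -1196 (mod 839) has solution.

yes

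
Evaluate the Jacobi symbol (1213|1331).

1

(1213|1331)
  = (1331|1213)    [QR: 1213 ≡ 1 mod 4, sign kept]
  = (118|1213)    [1331 ≡ 118 mod 1213]
  = -(59|1213)    [1213 ≡ 5 mod 8 ⇒ (2|1213) = -1]
  = -(1213|59)    [QR: 1213 ≡ 1 mod 4, sign kept]
  = -(33|59)    [1213 ≡ 33 mod 59]
  = -(59|33)    [QR: 33 ≡ 1 mod 4, sign kept]
  = -(26|33)    [59 ≡ 26 mod 33]
  = -(13|33)    [33 ≡ 1 mod 8 ⇒ (2|33) = +1]
  = -(33|13)    [QR: 13 ≡ 1 mod 4, sign kept]
  = -(7|13)    [33 ≡ 7 mod 13]
  = -(13|7)    [QR: 13 ≡ 1 mod 4, sign kept]
  = -(6|7)    [13 ≡ 6 mod 7]
  = -(3|7)    [7 ≡ 7 mod 8 ⇒ (2|7) = +1]
  = (7|3)    [QR: both ≡ 3 mod 4, sign flips]
  = (1|3)    [7 ≡ 1 mod 3]
  = 1    [(1|3) = 1]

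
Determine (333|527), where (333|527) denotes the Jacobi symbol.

(333|527)
  = (527|333)    [QR: 333 ≡ 1 mod 4, sign kept]
  = (194|333)    [527 ≡ 194 mod 333]
  = -(97|333)    [333 ≡ 5 mod 8 ⇒ (2|333) = -1]
  = -(333|97)    [QR: 97 ≡ 1 mod 4, sign kept]
  = -(42|97)    [333 ≡ 42 mod 97]
  = -(21|97)    [97 ≡ 1 mod 8 ⇒ (2|97) = +1]
  = -(97|21)    [QR: 21 ≡ 1 mod 4, sign kept]
  = -(13|21)    [97 ≡ 13 mod 21]
  = -(21|13)    [QR: 13 ≡ 1 mod 4, sign kept]
  = -(8|13)    [21 ≡ 8 mod 13]
  = (1|13)    [13 ≡ 5 mod 8 ⇒ (2|13)^3 = -1]
  = 1    [(1|13) = 1]

1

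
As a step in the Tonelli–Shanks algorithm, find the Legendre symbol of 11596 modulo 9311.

1

(11596 / 9311)
  = (2285 / 9311)    [11596 ≡ 2285 mod 9311]
  = (9311 / 2285)    [QR: 2285 ≡ 1 mod 4, sign kept]
  = (171 / 2285)    [9311 ≡ 171 mod 2285]
  = (2285 / 171)    [QR: 2285 ≡ 1 mod 4, sign kept]
  = (62 / 171)    [2285 ≡ 62 mod 171]
  = -(31 / 171)    [171 ≡ 3 mod 8 ⇒ (2 / 171) = -1]
  = (171 / 31)    [QR: both ≡ 3 mod 4, sign flips]
  = (16 / 31)    [171 ≡ 16 mod 31]
  = (1 / 31)    [31 ≡ 7 mod 8 ⇒ (2 / 31)^4 = +1]
  = 1    [(1 / 31) = 1]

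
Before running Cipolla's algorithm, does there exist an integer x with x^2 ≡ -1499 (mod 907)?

Pull out -1: (-1499/907) = (-1/907)·(1499/907). Since 907 ≡ 3 (mod 4), (-1/907) = -1. Now have -(1499/907).
Reduce the numerator: 1499 ≡ 592 (mod 907), so (1499/907) = (592/907).
Factor out 2: 592 = 2^4·37. Since 907 ≡ 3 (mod 8), (2/907) = -1, and (2/907)^4 = +1. Now have -(37/907).
37 ≡ 1 (mod 4), so quadratic reciprocity gives (37/907) = (907/37). Reduce: 907 ≡ 19 (mod 37). Now have -(19/37).
37 ≡ 1 (mod 4), so quadratic reciprocity gives (19/37) = (37/19). Reduce: 37 ≡ 18 (mod 19). Now have -(18/19).
Factor out 2: 18 = 2·9. Since 19 ≡ 3 (mod 8), (2/19) = -1. Now have (9/19).
9 ≡ 1 (mod 4), so quadratic reciprocity gives (9/19) = (19/9). Reduce: 19 ≡ 1 (mod 9). Now have (1/9).
(1/9) = 1. Collecting the sign factors: 1.
The Legendre symbol is 1, so x^2 ≡ -1499 (mod 907) has solution.

yes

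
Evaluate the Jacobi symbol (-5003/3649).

-1

(-5003/3649)
  = (2295/3649)    [-5003 ≡ 2295 mod 3649]
  = (3649/2295)    [QR: 3649 ≡ 1 mod 4, sign kept]
  = (1354/2295)    [3649 ≡ 1354 mod 2295]
  = (677/2295)    [2295 ≡ 7 mod 8 ⇒ (2/2295) = +1]
  = (2295/677)    [QR: 677 ≡ 1 mod 4, sign kept]
  = (264/677)    [2295 ≡ 264 mod 677]
  = -(33/677)    [677 ≡ 5 mod 8 ⇒ (2/677)^3 = -1]
  = -(677/33)    [QR: 33 ≡ 1 mod 4, sign kept]
  = -(17/33)    [677 ≡ 17 mod 33]
  = -(33/17)    [QR: 17 ≡ 1 mod 4, sign kept]
  = -(16/17)    [33 ≡ 16 mod 17]
  = -(1/17)    [17 ≡ 1 mod 8 ⇒ (2/17)^4 = +1]
  = -1    [(1/17) = 1]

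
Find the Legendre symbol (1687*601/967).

By multiplicativity, (1687·601/967) = (1687/967)·(601/967).
First factor (1687/967):
Reduce the numerator: 1687 ≡ 720 (mod 967), so (1687/967) = (720/967).
Factor out 2: 720 = 2^4·45. Since 967 ≡ 7 (mod 8), (2/967) = +1, and (2/967)^4 = +1. Now have (45/967).
45 ≡ 1 (mod 4), so quadratic reciprocity gives (45/967) = (967/45). Reduce: 967 ≡ 22 (mod 45). Now have (22/45).
Factor out 2: 22 = 2·11. Since 45 ≡ 5 (mod 8), (2/45) = -1. Now have -(11/45).
45 ≡ 1 (mod 4), so quadratic reciprocity gives (11/45) = (45/11). Reduce: 45 ≡ 1 (mod 11). Now have -(1/11).
(1/11) = 1. Collecting the sign factors: -1.
Second factor (601/967):
601 ≡ 1 (mod 4), so quadratic reciprocity gives (601/967) = (967/601). Reduce: 967 ≡ 366 (mod 601). Now have (366/601).
Factor out 2: 366 = 2·183. Since 601 ≡ 1 (mod 8), (2/601) = +1. Now have (183/601).
601 ≡ 1 (mod 4), so quadratic reciprocity gives (183/601) = (601/183). Reduce: 601 ≡ 52 (mod 183). Now have (52/183).
Factor out 2: 52 = 2^2·13. Since 183 ≡ 7 (mod 8), (2/183) = +1, and (2/183)^2 = +1. Now have (13/183).
13 ≡ 1 (mod 4), so quadratic reciprocity gives (13/183) = (183/13). Reduce: 183 ≡ 1 (mod 13). Now have (1/13).
(1/13) = 1. Collecting the sign factors: 1.
Product: (-1)·(1) = -1.

-1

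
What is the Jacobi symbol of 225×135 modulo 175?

By multiplicativity, (225·135/175) = (225/175)·(135/175).
First factor (225/175):
(225/175)
  = (50/175)    [225 ≡ 50 mod 175]
  = (25/175)    [175 ≡ 7 mod 8 ⇒ (2/175) = +1]
  = (175/25)    [QR: 25 ≡ 1 mod 4, sign kept]
  = (0/25)    [175 ≡ 0 mod 25]
  = 0    [numerator 0, gcd > 1]
Second factor (135/175):
(135/175)
  = -(175/135)    [QR: both ≡ 3 mod 4, sign flips]
  = -(40/135)    [175 ≡ 40 mod 135]
  = -(5/135)    [135 ≡ 7 mod 8 ⇒ (2/135)^3 = +1]
  = -(135/5)    [QR: 5 ≡ 1 mod 4, sign kept]
  = -(0/5)    [135 ≡ 0 mod 5]
  = 0    [numerator 0, gcd > 1]
Product: (0)·(0) = 0.

0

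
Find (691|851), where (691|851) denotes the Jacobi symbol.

1

Both 691 ≡ 3 and 851 ≡ 3 (mod 4), so reciprocity gives (691|851) = -(851|691). Reduce: 851 ≡ 160 (mod 691). Now have -(160|691).
Factor out 2: 160 = 2^5·5. Since 691 ≡ 3 (mod 8), (2|691) = -1, and (2|691)^5 = -1. Now have (5|691).
5 ≡ 1 (mod 4), so quadratic reciprocity gives (5|691) = (691|5). Reduce: 691 ≡ 1 (mod 5). Now have (1|5).
(1|5) = 1. Collecting the sign factors: 1.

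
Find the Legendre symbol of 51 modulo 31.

1

Reduce the numerator: 51 ≡ 20 (mod 31), so (51/31) = (20/31).
Factor out 2: 20 = 2^2·5. Since 31 ≡ 7 (mod 8), (2/31) = +1, and (2/31)^2 = +1. Now have (5/31).
5 ≡ 1 (mod 4), so quadratic reciprocity gives (5/31) = (31/5). Reduce: 31 ≡ 1 (mod 5). Now have (1/5).
(1/5) = 1. Collecting the sign factors: 1.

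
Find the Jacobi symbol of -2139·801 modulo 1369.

By multiplicativity, (-2139·801 / 1369) = (-2139 / 1369)·(801 / 1369).
First factor (-2139 / 1369):
(-2139 / 1369)
  = (2139 / 1369)    [1369 ≡ 1 mod 4 ⇒ (-1 / 1369) = +1]
  = (770 / 1369)    [2139 ≡ 770 mod 1369]
  = (385 / 1369)    [1369 ≡ 1 mod 8 ⇒ (2 / 1369) = +1]
  = (1369 / 385)    [QR: 385 ≡ 1 mod 4, sign kept]
  = (214 / 385)    [1369 ≡ 214 mod 385]
  = (107 / 385)    [385 ≡ 1 mod 8 ⇒ (2 / 385) = +1]
  = (385 / 107)    [QR: 385 ≡ 1 mod 4, sign kept]
  = (64 / 107)    [385 ≡ 64 mod 107]
  = (1 / 107)    [107 ≡ 3 mod 8 ⇒ (2 / 107)^6 = +1]
  = 1    [(1 / 107) = 1]
Second factor (801 / 1369):
(801 / 1369)
  = (1369 / 801)    [QR: 801 ≡ 1 mod 4, sign kept]
  = (568 / 801)    [1369 ≡ 568 mod 801]
  = (71 / 801)    [801 ≡ 1 mod 8 ⇒ (2 / 801)^3 = +1]
  = (801 / 71)    [QR: 801 ≡ 1 mod 4, sign kept]
  = (20 / 71)    [801 ≡ 20 mod 71]
  = (5 / 71)    [71 ≡ 7 mod 8 ⇒ (2 / 71)^2 = +1]
  = (71 / 5)    [QR: 5 ≡ 1 mod 4, sign kept]
  = (1 / 5)    [71 ≡ 1 mod 5]
  = 1    [(1 / 5) = 1]
Product: (1)·(1) = 1.

1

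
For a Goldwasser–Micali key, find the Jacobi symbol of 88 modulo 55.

(88|55)
  = (33|55)    [88 ≡ 33 mod 55]
  = (55|33)    [QR: 33 ≡ 1 mod 4, sign kept]
  = (22|33)    [55 ≡ 22 mod 33]
  = (11|33)    [33 ≡ 1 mod 8 ⇒ (2|33) = +1]
  = (33|11)    [QR: 33 ≡ 1 mod 4, sign kept]
  = (0|11)    [33 ≡ 0 mod 11]
  = 0    [numerator 0, gcd > 1]

0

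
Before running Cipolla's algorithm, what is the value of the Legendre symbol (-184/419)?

1

Reduce the numerator: -184 ≡ 235 (mod 419), so (-184/419) = (235/419).
Both 235 ≡ 3 and 419 ≡ 3 (mod 4), so reciprocity gives (235/419) = -(419/235). Reduce: 419 ≡ 184 (mod 235). Now have -(184/235).
Factor out 2: 184 = 2^3·23. Since 235 ≡ 3 (mod 8), (2/235) = -1, and (2/235)^3 = -1. Now have (23/235).
Both 23 ≡ 3 and 235 ≡ 3 (mod 4), so reciprocity gives (23/235) = -(235/23). Reduce: 235 ≡ 5 (mod 23). Now have -(5/23).
5 ≡ 1 (mod 4), so quadratic reciprocity gives (5/23) = (23/5). Reduce: 23 ≡ 3 (mod 5). Now have -(3/5).
5 ≡ 1 (mod 4), so quadratic reciprocity gives (3/5) = (5/3). Reduce: 5 ≡ 2 (mod 3). Now have -(2/3).
Factor out 2: 2 = 2. Since 3 ≡ 3 (mod 8), (2/3) = -1. Now have (1/3).
(1/3) = 1. Collecting the sign factors: 1.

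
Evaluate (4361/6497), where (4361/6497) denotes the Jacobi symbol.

(4361/6497)
  = (6497/4361)    [QR: 4361 ≡ 1 mod 4, sign kept]
  = (2136/4361)    [6497 ≡ 2136 mod 4361]
  = (267/4361)    [4361 ≡ 1 mod 8 ⇒ (2/4361)^3 = +1]
  = (4361/267)    [QR: 4361 ≡ 1 mod 4, sign kept]
  = (89/267)    [4361 ≡ 89 mod 267]
  = (267/89)    [QR: 89 ≡ 1 mod 4, sign kept]
  = (0/89)    [267 ≡ 0 mod 89]
  = 0    [numerator 0, gcd > 1]

0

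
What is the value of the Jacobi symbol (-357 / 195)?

0

(-357 / 195)
  = (33 / 195)    [-357 ≡ 33 mod 195]
  = (195 / 33)    [QR: 33 ≡ 1 mod 4, sign kept]
  = (30 / 33)    [195 ≡ 30 mod 33]
  = (15 / 33)    [33 ≡ 1 mod 8 ⇒ (2 / 33) = +1]
  = (33 / 15)    [QR: 33 ≡ 1 mod 4, sign kept]
  = (3 / 15)    [33 ≡ 3 mod 15]
  = -(15 / 3)    [QR: both ≡ 3 mod 4, sign flips]
  = -(0 / 3)    [15 ≡ 0 mod 3]
  = 0    [numerator 0, gcd > 1]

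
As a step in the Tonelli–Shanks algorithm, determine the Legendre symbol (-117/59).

Reduce the numerator: -117 ≡ 1 (mod 59), so (-117/59) = (1/59).
(1/59) = 1. Collecting the sign factors: 1.

1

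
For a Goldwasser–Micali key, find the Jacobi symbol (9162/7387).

-1

(9162/7387)
  = (1775/7387)    [9162 ≡ 1775 mod 7387]
  = -(7387/1775)    [QR: both ≡ 3 mod 4, sign flips]
  = -(287/1775)    [7387 ≡ 287 mod 1775]
  = (1775/287)    [QR: both ≡ 3 mod 4, sign flips]
  = (53/287)    [1775 ≡ 53 mod 287]
  = (287/53)    [QR: 53 ≡ 1 mod 4, sign kept]
  = (22/53)    [287 ≡ 22 mod 53]
  = -(11/53)    [53 ≡ 5 mod 8 ⇒ (2/53) = -1]
  = -(53/11)    [QR: 53 ≡ 1 mod 4, sign kept]
  = -(9/11)    [53 ≡ 9 mod 11]
  = -(11/9)    [QR: 9 ≡ 1 mod 4, sign kept]
  = -(2/9)    [11 ≡ 2 mod 9]
  = -(1/9)    [9 ≡ 1 mod 8 ⇒ (2/9) = +1]
  = -1    [(1/9) = 1]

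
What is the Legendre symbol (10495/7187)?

1

(10495/7187)
  = (3308/7187)    [10495 ≡ 3308 mod 7187]
  = (827/7187)    [7187 ≡ 3 mod 8 ⇒ (2/7187)^2 = +1]
  = -(7187/827)    [QR: both ≡ 3 mod 4, sign flips]
  = -(571/827)    [7187 ≡ 571 mod 827]
  = (827/571)    [QR: both ≡ 3 mod 4, sign flips]
  = (256/571)    [827 ≡ 256 mod 571]
  = (1/571)    [571 ≡ 3 mod 8 ⇒ (2/571)^8 = +1]
  = 1    [(1/571) = 1]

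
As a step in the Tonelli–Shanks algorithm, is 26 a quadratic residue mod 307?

(26|307)
  = -(13|307)    [307 ≡ 3 mod 8 ⇒ (2|307) = -1]
  = -(307|13)    [QR: 13 ≡ 1 mod 4, sign kept]
  = -(8|13)    [307 ≡ 8 mod 13]
  = (1|13)    [13 ≡ 5 mod 8 ⇒ (2|13)^3 = -1]
  = 1    [(1|13) = 1]
The Legendre symbol is 1, so x^2 ≡ 26 (mod 307) has solution.

yes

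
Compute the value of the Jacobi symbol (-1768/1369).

(-1768/1369)
  = (970/1369)    [-1768 ≡ 970 mod 1369]
  = (485/1369)    [1369 ≡ 1 mod 8 ⇒ (2/1369) = +1]
  = (1369/485)    [QR: 485 ≡ 1 mod 4, sign kept]
  = (399/485)    [1369 ≡ 399 mod 485]
  = (485/399)    [QR: 485 ≡ 1 mod 4, sign kept]
  = (86/399)    [485 ≡ 86 mod 399]
  = (43/399)    [399 ≡ 7 mod 8 ⇒ (2/399) = +1]
  = -(399/43)    [QR: both ≡ 3 mod 4, sign flips]
  = -(12/43)    [399 ≡ 12 mod 43]
  = -(3/43)    [43 ≡ 3 mod 8 ⇒ (2/43)^2 = +1]
  = (43/3)    [QR: both ≡ 3 mod 4, sign flips]
  = (1/3)    [43 ≡ 1 mod 3]
  = 1    [(1/3) = 1]

1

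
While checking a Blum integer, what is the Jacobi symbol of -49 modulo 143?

Pull out -1: (-49/143) = (-1/143)·(49/143). Since 143 ≡ 3 (mod 4), (-1/143) = -1. Now have -(49/143).
49 ≡ 1 (mod 4), so quadratic reciprocity gives (49/143) = (143/49). Reduce: 143 ≡ 45 (mod 49). Now have -(45/49).
45 ≡ 1 (mod 4), so quadratic reciprocity gives (45/49) = (49/45). Reduce: 49 ≡ 4 (mod 45). Now have -(4/45).
Factor out 2: 4 = 2^2. Since 45 ≡ 5 (mod 8), (2/45) = -1, and (2/45)^2 = +1. Now have -(1/45).
(1/45) = 1. Collecting the sign factors: -1.

-1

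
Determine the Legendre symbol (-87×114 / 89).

By multiplicativity, (-87·114 / 89) = (-87 / 89)·(114 / 89).
First factor (-87 / 89):
Reduce the numerator: -87 ≡ 2 (mod 89), so (-87 / 89) = (2 / 89).
Factor out 2: 2 = 2. Since 89 ≡ 1 (mod 8), (2 / 89) = +1. Now have (1 / 89).
(1 / 89) = 1. Collecting the sign factors: 1.
Second factor (114 / 89):
Reduce the numerator: 114 ≡ 25 (mod 89), so (114 / 89) = (25 / 89).
25 ≡ 1 (mod 4), so quadratic reciprocity gives (25 / 89) = (89 / 25). Reduce: 89 ≡ 14 (mod 25). Now have (14 / 25).
Factor out 2: 14 = 2·7. Since 25 ≡ 1 (mod 8), (2 / 25) = +1. Now have (7 / 25).
25 ≡ 1 (mod 4), so quadratic reciprocity gives (7 / 25) = (25 / 7). Reduce: 25 ≡ 4 (mod 7). Now have (4 / 7).
Factor out 2: 4 = 2^2. Since 7 ≡ 7 (mod 8), (2 / 7) = +1, and (2 / 7)^2 = +1. Now have (1 / 7).
(1 / 7) = 1. Collecting the sign factors: 1.
Product: (1)·(1) = 1.

1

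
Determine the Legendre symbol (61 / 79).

-1

61 ≡ 1 (mod 4), so quadratic reciprocity gives (61 / 79) = (79 / 61). Reduce: 79 ≡ 18 (mod 61). Now have (18 / 61).
Factor out 2: 18 = 2·9. Since 61 ≡ 5 (mod 8), (2 / 61) = -1. Now have -(9 / 61).
9 ≡ 1 (mod 4), so quadratic reciprocity gives (9 / 61) = (61 / 9). Reduce: 61 ≡ 7 (mod 9). Now have -(7 / 9).
9 ≡ 1 (mod 4), so quadratic reciprocity gives (7 / 9) = (9 / 7). Reduce: 9 ≡ 2 (mod 7). Now have -(2 / 7).
Factor out 2: 2 = 2. Since 7 ≡ 7 (mod 8), (2 / 7) = +1. Now have -(1 / 7).
(1 / 7) = 1. Collecting the sign factors: -1.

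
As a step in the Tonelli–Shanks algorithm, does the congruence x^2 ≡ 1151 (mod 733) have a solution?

yes

(1151|733)
  = (418|733)    [1151 ≡ 418 mod 733]
  = -(209|733)    [733 ≡ 5 mod 8 ⇒ (2|733) = -1]
  = -(733|209)    [QR: 209 ≡ 1 mod 4, sign kept]
  = -(106|209)    [733 ≡ 106 mod 209]
  = -(53|209)    [209 ≡ 1 mod 8 ⇒ (2|209) = +1]
  = -(209|53)    [QR: 53 ≡ 1 mod 4, sign kept]
  = -(50|53)    [209 ≡ 50 mod 53]
  = (25|53)    [53 ≡ 5 mod 8 ⇒ (2|53) = -1]
  = (53|25)    [QR: 25 ≡ 1 mod 4, sign kept]
  = (3|25)    [53 ≡ 3 mod 25]
  = (25|3)    [QR: 25 ≡ 1 mod 4, sign kept]
  = (1|3)    [25 ≡ 1 mod 3]
  = 1    [(1|3) = 1]
The Legendre symbol is 1, so x^2 ≡ 1151 (mod 733) has solution.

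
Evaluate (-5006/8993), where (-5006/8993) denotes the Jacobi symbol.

1

(-5006/8993)
  = (5006/8993)    [8993 ≡ 1 mod 4 ⇒ (-1/8993) = +1]
  = (2503/8993)    [8993 ≡ 1 mod 8 ⇒ (2/8993) = +1]
  = (8993/2503)    [QR: 8993 ≡ 1 mod 4, sign kept]
  = (1484/2503)    [8993 ≡ 1484 mod 2503]
  = (371/2503)    [2503 ≡ 7 mod 8 ⇒ (2/2503)^2 = +1]
  = -(2503/371)    [QR: both ≡ 3 mod 4, sign flips]
  = -(277/371)    [2503 ≡ 277 mod 371]
  = -(371/277)    [QR: 277 ≡ 1 mod 4, sign kept]
  = -(94/277)    [371 ≡ 94 mod 277]
  = (47/277)    [277 ≡ 5 mod 8 ⇒ (2/277) = -1]
  = (277/47)    [QR: 277 ≡ 1 mod 4, sign kept]
  = (42/47)    [277 ≡ 42 mod 47]
  = (21/47)    [47 ≡ 7 mod 8 ⇒ (2/47) = +1]
  = (47/21)    [QR: 21 ≡ 1 mod 4, sign kept]
  = (5/21)    [47 ≡ 5 mod 21]
  = (21/5)    [QR: 5 ≡ 1 mod 4, sign kept]
  = (1/5)    [21 ≡ 1 mod 5]
  = 1    [(1/5) = 1]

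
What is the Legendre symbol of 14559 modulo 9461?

(14559|9461)
  = (5098|9461)    [14559 ≡ 5098 mod 9461]
  = -(2549|9461)    [9461 ≡ 5 mod 8 ⇒ (2|9461) = -1]
  = -(9461|2549)    [QR: 2549 ≡ 1 mod 4, sign kept]
  = -(1814|2549)    [9461 ≡ 1814 mod 2549]
  = (907|2549)    [2549 ≡ 5 mod 8 ⇒ (2|2549) = -1]
  = (2549|907)    [QR: 2549 ≡ 1 mod 4, sign kept]
  = (735|907)    [2549 ≡ 735 mod 907]
  = -(907|735)    [QR: both ≡ 3 mod 4, sign flips]
  = -(172|735)    [907 ≡ 172 mod 735]
  = -(43|735)    [735 ≡ 7 mod 8 ⇒ (2|735)^2 = +1]
  = (735|43)    [QR: both ≡ 3 mod 4, sign flips]
  = (4|43)    [735 ≡ 4 mod 43]
  = (1|43)    [43 ≡ 3 mod 8 ⇒ (2|43)^2 = +1]
  = 1    [(1|43) = 1]

1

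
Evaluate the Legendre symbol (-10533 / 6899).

Pull out -1: (-10533 / 6899) = (-1 / 6899)·(10533 / 6899). Since 6899 ≡ 3 (mod 4), (-1 / 6899) = -1. Now have -(10533 / 6899).
Reduce the numerator: 10533 ≡ 3634 (mod 6899), so (10533 / 6899) = (3634 / 6899).
Factor out 2: 3634 = 2·1817. Since 6899 ≡ 3 (mod 8), (2 / 6899) = -1. Now have (1817 / 6899).
1817 ≡ 1 (mod 4), so quadratic reciprocity gives (1817 / 6899) = (6899 / 1817). Reduce: 6899 ≡ 1448 (mod 1817). Now have (1448 / 1817).
Factor out 2: 1448 = 2^3·181. Since 1817 ≡ 1 (mod 8), (2 / 1817) = +1, and (2 / 1817)^3 = +1. Now have (181 / 1817).
181 ≡ 1 (mod 4), so quadratic reciprocity gives (181 / 1817) = (1817 / 181). Reduce: 1817 ≡ 7 (mod 181). Now have (7 / 181).
181 ≡ 1 (mod 4), so quadratic reciprocity gives (7 / 181) = (181 / 7). Reduce: 181 ≡ 6 (mod 7). Now have (6 / 7).
Factor out 2: 6 = 2·3. Since 7 ≡ 7 (mod 8), (2 / 7) = +1. Now have (3 / 7).
Both 3 ≡ 3 and 7 ≡ 3 (mod 4), so reciprocity gives (3 / 7) = -(7 / 3). Reduce: 7 ≡ 1 (mod 3). Now have -(1 / 3).
(1 / 3) = 1. Collecting the sign factors: -1.

-1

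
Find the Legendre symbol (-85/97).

Reduce the numerator: -85 ≡ 12 (mod 97), so (-85/97) = (12/97).
Factor out 2: 12 = 2^2·3. Since 97 ≡ 1 (mod 8), (2/97) = +1, and (2/97)^2 = +1. Now have (3/97).
97 ≡ 1 (mod 4), so quadratic reciprocity gives (3/97) = (97/3). Reduce: 97 ≡ 1 (mod 3). Now have (1/3).
(1/3) = 1. Collecting the sign factors: 1.

1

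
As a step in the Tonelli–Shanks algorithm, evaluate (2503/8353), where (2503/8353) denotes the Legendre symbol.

(2503/8353)
  = (8353/2503)    [QR: 8353 ≡ 1 mod 4, sign kept]
  = (844/2503)    [8353 ≡ 844 mod 2503]
  = (211/2503)    [2503 ≡ 7 mod 8 ⇒ (2/2503)^2 = +1]
  = -(2503/211)    [QR: both ≡ 3 mod 4, sign flips]
  = -(182/211)    [2503 ≡ 182 mod 211]
  = (91/211)    [211 ≡ 3 mod 8 ⇒ (2/211) = -1]
  = -(211/91)    [QR: both ≡ 3 mod 4, sign flips]
  = -(29/91)    [211 ≡ 29 mod 91]
  = -(91/29)    [QR: 29 ≡ 1 mod 4, sign kept]
  = -(4/29)    [91 ≡ 4 mod 29]
  = -(1/29)    [29 ≡ 5 mod 8 ⇒ (2/29)^2 = +1]
  = -1    [(1/29) = 1]

-1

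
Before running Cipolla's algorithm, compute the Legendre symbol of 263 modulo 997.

1

(263/997)
  = (997/263)    [QR: 997 ≡ 1 mod 4, sign kept]
  = (208/263)    [997 ≡ 208 mod 263]
  = (13/263)    [263 ≡ 7 mod 8 ⇒ (2/263)^4 = +1]
  = (263/13)    [QR: 13 ≡ 1 mod 4, sign kept]
  = (3/13)    [263 ≡ 3 mod 13]
  = (13/3)    [QR: 13 ≡ 1 mod 4, sign kept]
  = (1/3)    [13 ≡ 1 mod 3]
  = 1    [(1/3) = 1]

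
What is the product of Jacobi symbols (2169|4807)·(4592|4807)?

-1

By multiplicativity, (2169·4592|4807) = (2169|4807)·(4592|4807).
First factor (2169|4807):
(2169|4807)
  = (4807|2169)    [QR: 2169 ≡ 1 mod 4, sign kept]
  = (469|2169)    [4807 ≡ 469 mod 2169]
  = (2169|469)    [QR: 469 ≡ 1 mod 4, sign kept]
  = (293|469)    [2169 ≡ 293 mod 469]
  = (469|293)    [QR: 293 ≡ 1 mod 4, sign kept]
  = (176|293)    [469 ≡ 176 mod 293]
  = (11|293)    [293 ≡ 5 mod 8 ⇒ (2|293)^4 = +1]
  = (293|11)    [QR: 293 ≡ 1 mod 4, sign kept]
  = (7|11)    [293 ≡ 7 mod 11]
  = -(11|7)    [QR: both ≡ 3 mod 4, sign flips]
  = -(4|7)    [11 ≡ 4 mod 7]
  = -(1|7)    [7 ≡ 7 mod 8 ⇒ (2|7)^2 = +1]
  = -1    [(1|7) = 1]
Second factor (4592|4807):
(4592|4807)
  = (287|4807)    [4807 ≡ 7 mod 8 ⇒ (2|4807)^4 = +1]
  = -(4807|287)    [QR: both ≡ 3 mod 4, sign flips]
  = -(215|287)    [4807 ≡ 215 mod 287]
  = (287|215)    [QR: both ≡ 3 mod 4, sign flips]
  = (72|215)    [287 ≡ 72 mod 215]
  = (9|215)    [215 ≡ 7 mod 8 ⇒ (2|215)^3 = +1]
  = (215|9)    [QR: 9 ≡ 1 mod 4, sign kept]
  = (8|9)    [215 ≡ 8 mod 9]
  = (1|9)    [9 ≡ 1 mod 8 ⇒ (2|9)^3 = +1]
  = 1    [(1|9) = 1]
Product: (-1)·(1) = -1.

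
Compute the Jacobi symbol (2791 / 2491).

-1

Reduce the numerator: 2791 ≡ 300 (mod 2491), so (2791 / 2491) = (300 / 2491).
Factor out 2: 300 = 2^2·75. Since 2491 ≡ 3 (mod 8), (2 / 2491) = -1, and (2 / 2491)^2 = +1. Now have (75 / 2491).
Both 75 ≡ 3 and 2491 ≡ 3 (mod 4), so reciprocity gives (75 / 2491) = -(2491 / 75). Reduce: 2491 ≡ 16 (mod 75). Now have -(16 / 75).
Factor out 2: 16 = 2^4. Since 75 ≡ 3 (mod 8), (2 / 75) = -1, and (2 / 75)^4 = +1. Now have -(1 / 75).
(1 / 75) = 1. Collecting the sign factors: -1.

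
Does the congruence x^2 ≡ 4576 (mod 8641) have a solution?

Factor out 2: 4576 = 2^5·143. Since 8641 ≡ 1 (mod 8), (2/8641) = +1, and (2/8641)^5 = +1. Now have (143/8641).
8641 ≡ 1 (mod 4), so quadratic reciprocity gives (143/8641) = (8641/143). Reduce: 8641 ≡ 61 (mod 143). Now have (61/143).
61 ≡ 1 (mod 4), so quadratic reciprocity gives (61/143) = (143/61). Reduce: 143 ≡ 21 (mod 61). Now have (21/61).
21 ≡ 1 (mod 4), so quadratic reciprocity gives (21/61) = (61/21). Reduce: 61 ≡ 19 (mod 21). Now have (19/21).
21 ≡ 1 (mod 4), so quadratic reciprocity gives (19/21) = (21/19). Reduce: 21 ≡ 2 (mod 19). Now have (2/19).
Factor out 2: 2 = 2. Since 19 ≡ 3 (mod 8), (2/19) = -1. Now have -(1/19).
(1/19) = 1. Collecting the sign factors: -1.
(4576/8641) = -1, and 8641 is prime, so 4576 is not a quadratic residue mod 8641.

no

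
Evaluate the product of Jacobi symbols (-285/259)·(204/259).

-1

By multiplicativity, (-285·204/259) = (-285/259)·(204/259).
First factor (-285/259):
Reduce the numerator: -285 ≡ 233 (mod 259), so (-285/259) = (233/259).
233 ≡ 1 (mod 4), so quadratic reciprocity gives (233/259) = (259/233). Reduce: 259 ≡ 26 (mod 233). Now have (26/233).
Factor out 2: 26 = 2·13. Since 233 ≡ 1 (mod 8), (2/233) = +1. Now have (13/233).
13 ≡ 1 (mod 4), so quadratic reciprocity gives (13/233) = (233/13). Reduce: 233 ≡ 12 (mod 13). Now have (12/13).
Factor out 2: 12 = 2^2·3. Since 13 ≡ 5 (mod 8), (2/13) = -1, and (2/13)^2 = +1. Now have (3/13).
13 ≡ 1 (mod 4), so quadratic reciprocity gives (3/13) = (13/3). Reduce: 13 ≡ 1 (mod 3). Now have (1/3).
(1/3) = 1. Collecting the sign factors: 1.
Second factor (204/259):
Factor out 2: 204 = 2^2·51. Since 259 ≡ 3 (mod 8), (2/259) = -1, and (2/259)^2 = +1. Now have (51/259).
Both 51 ≡ 3 and 259 ≡ 3 (mod 4), so reciprocity gives (51/259) = -(259/51). Reduce: 259 ≡ 4 (mod 51). Now have -(4/51).
Factor out 2: 4 = 2^2. Since 51 ≡ 3 (mod 8), (2/51) = -1, and (2/51)^2 = +1. Now have -(1/51).
(1/51) = 1. Collecting the sign factors: -1.
Product: (1)·(-1) = -1.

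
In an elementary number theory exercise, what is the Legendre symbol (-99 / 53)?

1

Reduce the numerator: -99 ≡ 7 (mod 53), so (-99 / 53) = (7 / 53).
53 ≡ 1 (mod 4), so quadratic reciprocity gives (7 / 53) = (53 / 7). Reduce: 53 ≡ 4 (mod 7). Now have (4 / 7).
Factor out 2: 4 = 2^2. Since 7 ≡ 7 (mod 8), (2 / 7) = +1, and (2 / 7)^2 = +1. Now have (1 / 7).
(1 / 7) = 1. Collecting the sign factors: 1.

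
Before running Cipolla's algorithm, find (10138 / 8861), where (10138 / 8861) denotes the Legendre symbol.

Reduce the numerator: 10138 ≡ 1277 (mod 8861), so (10138 / 8861) = (1277 / 8861).
1277 ≡ 1 (mod 4), so quadratic reciprocity gives (1277 / 8861) = (8861 / 1277). Reduce: 8861 ≡ 1199 (mod 1277). Now have (1199 / 1277).
1277 ≡ 1 (mod 4), so quadratic reciprocity gives (1199 / 1277) = (1277 / 1199). Reduce: 1277 ≡ 78 (mod 1199). Now have (78 / 1199).
Factor out 2: 78 = 2·39. Since 1199 ≡ 7 (mod 8), (2 / 1199) = +1. Now have (39 / 1199).
Both 39 ≡ 3 and 1199 ≡ 3 (mod 4), so reciprocity gives (39 / 1199) = -(1199 / 39). Reduce: 1199 ≡ 29 (mod 39). Now have -(29 / 39).
29 ≡ 1 (mod 4), so quadratic reciprocity gives (29 / 39) = (39 / 29). Reduce: 39 ≡ 10 (mod 29). Now have -(10 / 29).
Factor out 2: 10 = 2·5. Since 29 ≡ 5 (mod 8), (2 / 29) = -1. Now have (5 / 29).
5 ≡ 1 (mod 4), so quadratic reciprocity gives (5 / 29) = (29 / 5). Reduce: 29 ≡ 4 (mod 5). Now have (4 / 5).
Factor out 2: 4 = 2^2. Since 5 ≡ 5 (mod 8), (2 / 5) = -1, and (2 / 5)^2 = +1. Now have (1 / 5).
(1 / 5) = 1. Collecting the sign factors: 1.

1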